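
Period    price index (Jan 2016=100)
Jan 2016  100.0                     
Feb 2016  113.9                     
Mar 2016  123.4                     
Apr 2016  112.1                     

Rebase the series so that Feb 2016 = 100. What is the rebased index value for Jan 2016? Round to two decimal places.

87.80

Rebased(Jan 2016) = 100.0 / 113.9 × 100 = 87.7963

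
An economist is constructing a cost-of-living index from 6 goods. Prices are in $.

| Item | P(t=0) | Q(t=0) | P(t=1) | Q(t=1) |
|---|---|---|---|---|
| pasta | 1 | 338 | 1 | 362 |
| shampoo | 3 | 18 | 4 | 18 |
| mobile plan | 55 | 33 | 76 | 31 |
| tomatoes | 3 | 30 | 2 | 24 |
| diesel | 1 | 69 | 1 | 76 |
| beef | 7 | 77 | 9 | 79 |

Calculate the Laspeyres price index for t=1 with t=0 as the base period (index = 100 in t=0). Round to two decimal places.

Laspeyres price index uses base-period quantities as weights.
ΣP(t=1)·Q(t=0) = 1×338 + 4×18 + 76×33 + 2×30 + 1×69 + 9×77 = 338 + 72 + 2508 + 60 + 69 + 693 = 3740
ΣP(t=0)·Q(t=0) = 1×338 + 3×18 + 55×33 + 3×30 + 1×69 + 7×77 = 338 + 54 + 1815 + 90 + 69 + 539 = 2905
Index = 3740 / 2905 × 100 = 128.7435

128.74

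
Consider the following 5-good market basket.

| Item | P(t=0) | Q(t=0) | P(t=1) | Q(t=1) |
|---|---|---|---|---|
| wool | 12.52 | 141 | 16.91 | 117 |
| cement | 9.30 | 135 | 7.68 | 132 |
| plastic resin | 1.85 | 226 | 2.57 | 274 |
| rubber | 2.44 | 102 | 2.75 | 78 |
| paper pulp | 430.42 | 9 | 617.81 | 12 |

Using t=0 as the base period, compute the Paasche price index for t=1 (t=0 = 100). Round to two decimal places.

Paasche price index uses current-period quantities as weights.
ΣP(t=1)·Q(t=1) = 16.91×117 + 7.68×132 + 2.57×274 + 2.75×78 + 617.81×12 = 1978.47 + 1013.76 + 704.18 + 214.5 + 7413.72 = 11324.63
ΣP(t=0)·Q(t=1) = 12.52×117 + 9.30×132 + 1.85×274 + 2.44×78 + 430.42×12 = 1464.84 + 1227.6 + 506.9 + 190.32 + 5165.04 = 8554.7
Index = 11324.63 / 8554.7 × 100 = 132.3790

132.38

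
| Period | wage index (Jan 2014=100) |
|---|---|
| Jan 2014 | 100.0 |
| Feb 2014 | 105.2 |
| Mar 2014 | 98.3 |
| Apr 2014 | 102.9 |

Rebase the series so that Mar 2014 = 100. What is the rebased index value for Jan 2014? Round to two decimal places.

101.73

Rebased(Jan 2014) = 100.0 / 98.3 × 100 = 101.7294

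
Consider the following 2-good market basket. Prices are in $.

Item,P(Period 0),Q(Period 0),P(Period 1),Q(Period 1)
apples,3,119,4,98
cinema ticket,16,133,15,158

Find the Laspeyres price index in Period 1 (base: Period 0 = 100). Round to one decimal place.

99.4

Laspeyres price index uses base-period quantities as weights.
ΣP(Period 1)·Q(Period 0) = 4×119 + 15×133 = 476 + 1995 = 2471
ΣP(Period 0)·Q(Period 0) = 3×119 + 16×133 = 357 + 2128 = 2485
Index = 2471 / 2485 × 100 = 99.4366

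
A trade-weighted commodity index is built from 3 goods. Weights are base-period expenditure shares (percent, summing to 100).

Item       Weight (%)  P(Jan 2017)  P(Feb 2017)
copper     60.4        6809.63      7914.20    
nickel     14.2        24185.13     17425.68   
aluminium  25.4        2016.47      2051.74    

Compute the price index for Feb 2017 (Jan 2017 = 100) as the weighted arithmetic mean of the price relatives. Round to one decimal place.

106.3

copper: 60.4 × (7914.20/6809.63) = 60.4 × 1.162207 = 70.1973
nickel: 14.2 × (17425.68/24185.13) = 14.2 × 0.720512 = 10.2313
aluminium: 25.4 × (2051.74/2016.47) = 25.4 × 1.017491 = 25.8443
Index = Σ wᵢ·(p₁ᵢ/p₀ᵢ) = 70.1973 + 10.2313 + 25.8443 = 106.2728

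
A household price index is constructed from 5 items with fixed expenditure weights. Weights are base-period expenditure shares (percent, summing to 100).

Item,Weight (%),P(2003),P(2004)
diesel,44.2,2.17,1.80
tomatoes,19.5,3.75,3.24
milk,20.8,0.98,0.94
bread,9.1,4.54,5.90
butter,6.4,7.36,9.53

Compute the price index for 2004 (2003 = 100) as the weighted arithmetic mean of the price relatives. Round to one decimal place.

93.6

diesel: 44.2 × (1.80/2.17) = 44.2 × 0.829493 = 36.6636
tomatoes: 19.5 × (3.24/3.75) = 19.5 × 0.864000 = 16.8480
milk: 20.8 × (0.94/0.98) = 20.8 × 0.959184 = 19.9510
bread: 9.1 × (5.90/4.54) = 9.1 × 1.299559 = 11.8260
butter: 6.4 × (9.53/7.36) = 6.4 × 1.294837 = 8.2870
Index = Σ wᵢ·(p₁ᵢ/p₀ᵢ) = 36.6636 + 16.8480 + 19.9510 + 11.8260 + 8.2870 = 93.5756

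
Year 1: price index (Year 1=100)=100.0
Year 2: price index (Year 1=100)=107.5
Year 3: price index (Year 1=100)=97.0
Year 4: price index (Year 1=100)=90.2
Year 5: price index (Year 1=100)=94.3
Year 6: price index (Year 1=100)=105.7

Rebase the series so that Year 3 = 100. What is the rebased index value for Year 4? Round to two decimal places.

92.99

Rebased(Year 4) = 90.2 / 97.0 × 100 = 92.9897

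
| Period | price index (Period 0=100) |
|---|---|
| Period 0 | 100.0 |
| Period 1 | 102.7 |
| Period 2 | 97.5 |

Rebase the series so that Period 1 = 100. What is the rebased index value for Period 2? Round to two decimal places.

Rebased(Period 2) = 97.5 / 102.7 × 100 = 94.9367

94.94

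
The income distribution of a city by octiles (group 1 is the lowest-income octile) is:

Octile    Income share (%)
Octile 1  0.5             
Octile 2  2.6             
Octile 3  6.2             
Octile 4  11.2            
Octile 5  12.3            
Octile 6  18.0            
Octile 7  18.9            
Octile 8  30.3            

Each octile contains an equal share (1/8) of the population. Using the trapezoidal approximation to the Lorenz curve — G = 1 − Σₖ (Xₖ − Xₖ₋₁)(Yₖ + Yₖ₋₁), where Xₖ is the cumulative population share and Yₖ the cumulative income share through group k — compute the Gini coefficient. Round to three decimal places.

0.408

Cumulative income shares Yₖ: 0.0050, 0.0310, 0.0930, 0.2050, 0.3280, 0.5080, 0.6970, 1.0000
Σ (Xₖ−Xₖ₋₁)(Yₖ+Yₖ₋₁) = (1/8)(0.0050+0.0000) + (1/8)(0.0310+0.0050) + (1/8)(0.0930+0.0310) + (1/8)(0.2050+0.0930) + (1/8)(0.3280+0.2050) + (1/8)(0.5080+0.3280) + (1/8)(0.6970+0.5080) + (1/8)(1.0000+0.6970)
  = 0.0006 + 0.0045 + 0.0155 + 0.0372 + 0.0666 + 0.1045 + 0.1506 + 0.2121 = 0.5917
G = 1 − 0.5917 = 0.4083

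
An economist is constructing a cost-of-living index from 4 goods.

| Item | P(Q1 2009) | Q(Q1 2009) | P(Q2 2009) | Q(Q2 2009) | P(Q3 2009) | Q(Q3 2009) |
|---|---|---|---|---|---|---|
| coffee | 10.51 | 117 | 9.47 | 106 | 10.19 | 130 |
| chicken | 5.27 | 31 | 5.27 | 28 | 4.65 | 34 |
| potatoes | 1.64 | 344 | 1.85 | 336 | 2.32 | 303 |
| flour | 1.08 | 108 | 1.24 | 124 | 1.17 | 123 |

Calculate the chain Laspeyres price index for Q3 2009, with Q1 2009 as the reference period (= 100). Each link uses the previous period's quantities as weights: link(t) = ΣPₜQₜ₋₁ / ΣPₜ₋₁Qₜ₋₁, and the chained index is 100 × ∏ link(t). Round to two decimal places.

Link Q1 2009→Q2 2009:
ΣP(Q2 2009)Q(Q1 2009) = 9.47×117 + 5.27×31 + 1.85×344 + 1.24×108 = 1107.99 + 163.37 + 636.4 + 133.92 = 2041.68
ΣP(Q1 2009)Q(Q1 2009) = 10.51×117 + 5.27×31 + 1.64×344 + 1.08×108 = 1229.67 + 163.37 + 564.16 + 116.64 = 2073.84
link = 2041.68/2073.84 = 0.984493
Link Q2 2009→Q3 2009:
ΣP(Q3 2009)Q(Q2 2009) = 10.19×106 + 4.65×28 + 2.32×336 + 1.17×124 = 1080.14 + 130.2 + 779.52 + 145.08 = 2134.94
ΣP(Q2 2009)Q(Q2 2009) = 9.47×106 + 5.27×28 + 1.85×336 + 1.24×124 = 1003.82 + 147.56 + 621.6 + 153.76 = 1926.74
link = 2134.94/1926.74 = 1.108058
Chained index = 100 × 0.984493 × 1.108058 = 109.0875

109.09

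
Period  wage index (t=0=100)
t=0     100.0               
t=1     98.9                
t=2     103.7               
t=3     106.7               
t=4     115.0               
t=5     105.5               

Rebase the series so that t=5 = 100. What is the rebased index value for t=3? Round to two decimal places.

101.14

Rebased(t=3) = 106.7 / 105.5 × 100 = 101.1374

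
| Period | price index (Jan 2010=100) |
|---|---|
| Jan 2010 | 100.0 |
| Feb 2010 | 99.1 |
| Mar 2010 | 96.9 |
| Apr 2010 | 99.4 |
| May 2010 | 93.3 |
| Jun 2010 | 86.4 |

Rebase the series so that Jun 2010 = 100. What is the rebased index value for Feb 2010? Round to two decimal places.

Rebased(Feb 2010) = 99.1 / 86.4 × 100 = 114.6991

114.70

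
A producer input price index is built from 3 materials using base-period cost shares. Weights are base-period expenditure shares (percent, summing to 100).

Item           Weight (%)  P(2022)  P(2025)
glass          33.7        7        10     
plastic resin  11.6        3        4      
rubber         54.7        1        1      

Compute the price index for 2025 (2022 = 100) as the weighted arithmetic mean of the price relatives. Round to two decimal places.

glass: 33.7 × (10/7) = 33.7 × 1.428571 = 48.1429
plastic resin: 11.6 × (4/3) = 11.6 × 1.333333 = 15.4667
rubber: 54.7 × (1/1) = 54.7 × 1.000000 = 54.7000
Index = Σ wᵢ·(p₁ᵢ/p₀ᵢ) = 48.1429 + 15.4667 + 54.7000 = 118.3095

118.31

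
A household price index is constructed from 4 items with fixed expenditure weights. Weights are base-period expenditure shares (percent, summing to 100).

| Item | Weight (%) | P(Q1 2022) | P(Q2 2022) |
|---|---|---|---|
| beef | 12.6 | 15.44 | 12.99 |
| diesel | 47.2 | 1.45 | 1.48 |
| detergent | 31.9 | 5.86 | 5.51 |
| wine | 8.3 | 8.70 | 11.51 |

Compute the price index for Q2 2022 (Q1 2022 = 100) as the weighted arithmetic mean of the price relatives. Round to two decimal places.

99.75

beef: 12.6 × (12.99/15.44) = 12.6 × 0.841321 = 10.6006
diesel: 47.2 × (1.48/1.45) = 47.2 × 1.020690 = 48.1766
detergent: 31.9 × (5.51/5.86) = 31.9 × 0.940273 = 29.9947
wine: 8.3 × (11.51/8.70) = 8.3 × 1.322989 = 10.9808
Index = Σ wᵢ·(p₁ᵢ/p₀ᵢ) = 10.6006 + 48.1766 + 29.9947 + 10.9808 = 99.7527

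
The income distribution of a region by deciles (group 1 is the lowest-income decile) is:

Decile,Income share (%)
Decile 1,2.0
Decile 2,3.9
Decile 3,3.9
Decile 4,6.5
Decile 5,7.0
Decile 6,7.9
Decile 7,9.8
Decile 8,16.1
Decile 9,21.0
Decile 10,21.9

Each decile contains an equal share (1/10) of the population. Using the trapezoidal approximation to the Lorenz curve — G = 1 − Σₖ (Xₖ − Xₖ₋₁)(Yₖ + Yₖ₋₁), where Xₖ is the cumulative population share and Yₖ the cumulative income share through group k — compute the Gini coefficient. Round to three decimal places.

Cumulative income shares Yₖ: 0.0200, 0.0590, 0.0980, 0.1630, 0.2330, 0.3120, 0.4100, 0.5710, 0.7810, 1.0000
Σ (Xₖ−Xₖ₋₁)(Yₖ+Yₖ₋₁) = (1/10)(0.0200+0.0000) + (1/10)(0.0590+0.0200) + (1/10)(0.0980+0.0590) + (1/10)(0.1630+0.0980) + (1/10)(0.2330+0.1630) + (1/10)(0.3120+0.2330) + (1/10)(0.4100+0.3120) + (1/10)(0.5710+0.4100) + (1/10)(0.7810+0.5710) + (1/10)(1.0000+0.7810)
  = 0.0020 + 0.0079 + 0.0157 + 0.0261 + 0.0396 + 0.0545 + 0.0722 + 0.0981 + 0.1352 + 0.1781 = 0.6294
G = 1 − 0.6294 = 0.3706

0.371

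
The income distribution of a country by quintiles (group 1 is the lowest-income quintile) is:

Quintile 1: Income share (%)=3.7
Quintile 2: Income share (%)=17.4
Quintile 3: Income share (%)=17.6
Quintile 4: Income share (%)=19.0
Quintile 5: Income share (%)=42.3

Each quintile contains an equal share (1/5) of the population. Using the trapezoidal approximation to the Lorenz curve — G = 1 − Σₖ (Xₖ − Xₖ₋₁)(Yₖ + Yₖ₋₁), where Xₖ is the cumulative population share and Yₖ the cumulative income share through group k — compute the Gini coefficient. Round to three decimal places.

Cumulative income shares Yₖ: 0.0370, 0.2110, 0.3870, 0.5770, 1.0000
Σ (Xₖ−Xₖ₋₁)(Yₖ+Yₖ₋₁) = (1/5)(0.0370+0.0000) + (1/5)(0.2110+0.0370) + (1/5)(0.3870+0.2110) + (1/5)(0.5770+0.3870) + (1/5)(1.0000+0.5770)
  = 0.0074 + 0.0496 + 0.1196 + 0.1928 + 0.3154 = 0.6848
G = 1 − 0.6848 = 0.3152

0.315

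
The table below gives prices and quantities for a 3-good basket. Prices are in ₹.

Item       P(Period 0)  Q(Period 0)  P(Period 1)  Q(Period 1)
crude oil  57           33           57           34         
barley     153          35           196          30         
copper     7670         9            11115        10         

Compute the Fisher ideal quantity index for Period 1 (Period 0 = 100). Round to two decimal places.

109.25

Laspeyres component (base-period weights):
ΣP(Period 0)Q(Period 1) = 57×34 + 153×30 + 7670×10 = 1938 + 4590 + 76700 = 83228
ΣP(Period 0)Q(Period 0) = 57×33 + 153×35 + 7670×9 = 1881 + 5355 + 69030 = 76266
L = 83228 / 76266 × 100 = 109.1286
Paasche component (current-period weights):
ΣP(Period 1)Q(Period 1) = 57×34 + 196×30 + 11115×10 = 1938 + 5880 + 111150 = 118968
ΣP(Period 1)Q(Period 0) = 57×33 + 196×35 + 11115×9 = 1881 + 6860 + 100035 = 108776
P = 118968 / 108776 × 100 = 109.3697
Fisher = √(L × P) = √(109.1286 × 109.3697) = 109.2491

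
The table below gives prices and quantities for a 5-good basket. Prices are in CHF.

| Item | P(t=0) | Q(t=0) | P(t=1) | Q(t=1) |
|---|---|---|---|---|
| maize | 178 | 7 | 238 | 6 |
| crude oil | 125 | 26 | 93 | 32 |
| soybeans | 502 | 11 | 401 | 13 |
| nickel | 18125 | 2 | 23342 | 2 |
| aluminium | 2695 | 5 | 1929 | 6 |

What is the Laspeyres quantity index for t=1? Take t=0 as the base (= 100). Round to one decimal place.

Laspeyres quantity index uses base-period prices as weights.
ΣP(t=0)·Q(t=1) = 178×6 + 125×32 + 502×13 + 18125×2 + 2695×6 = 1068 + 4000 + 6526 + 36250 + 16170 = 64014
ΣP(t=0)·Q(t=0) = 178×7 + 125×26 + 502×11 + 18125×2 + 2695×5 = 1246 + 3250 + 5522 + 36250 + 13475 = 59743
Index = 64014 / 59743 × 100 = 107.1490

107.1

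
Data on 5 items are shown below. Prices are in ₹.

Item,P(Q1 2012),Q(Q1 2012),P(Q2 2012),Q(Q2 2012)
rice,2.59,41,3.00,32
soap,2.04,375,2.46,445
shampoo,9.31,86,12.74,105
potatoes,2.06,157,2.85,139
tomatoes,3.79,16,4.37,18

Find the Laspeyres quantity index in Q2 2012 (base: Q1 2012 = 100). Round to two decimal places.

112.98

Laspeyres quantity index uses base-period prices as weights.
ΣP(Q1 2012)·Q(Q2 2012) = 2.59×32 + 2.04×445 + 9.31×105 + 2.06×139 + 3.79×18 = 82.88 + 907.8 + 977.55 + 286.34 + 68.22 = 2322.79
ΣP(Q1 2012)·Q(Q1 2012) = 2.59×41 + 2.04×375 + 9.31×86 + 2.06×157 + 3.79×16 = 106.19 + 765 + 800.66 + 323.42 + 60.64 = 2055.91
Index = 2322.79 / 2055.91 × 100 = 112.9811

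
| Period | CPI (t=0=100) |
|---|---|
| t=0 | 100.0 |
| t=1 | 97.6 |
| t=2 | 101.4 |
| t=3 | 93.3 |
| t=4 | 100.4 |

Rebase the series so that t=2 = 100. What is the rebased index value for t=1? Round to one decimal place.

Rebased(t=1) = 97.6 / 101.4 × 100 = 96.2525

96.3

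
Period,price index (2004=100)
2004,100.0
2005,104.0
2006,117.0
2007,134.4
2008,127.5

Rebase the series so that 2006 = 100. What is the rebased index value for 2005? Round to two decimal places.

88.89

Rebased(2005) = 104.0 / 117.0 × 100 = 88.8889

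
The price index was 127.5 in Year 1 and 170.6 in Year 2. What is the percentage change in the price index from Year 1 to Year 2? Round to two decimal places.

33.80%

Change = (170.6 − 127.5) / 127.5 × 100
       = 43.1 / 127.5 × 100 = 33.8039%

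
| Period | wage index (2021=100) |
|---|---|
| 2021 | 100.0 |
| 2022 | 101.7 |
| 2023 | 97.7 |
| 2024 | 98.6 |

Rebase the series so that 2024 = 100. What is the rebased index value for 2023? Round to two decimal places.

99.09

Rebased(2023) = 97.7 / 98.6 × 100 = 99.0872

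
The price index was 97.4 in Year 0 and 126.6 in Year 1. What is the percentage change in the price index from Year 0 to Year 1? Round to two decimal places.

Change = (126.6 − 97.4) / 97.4 × 100
       = 29.2 / 97.4 × 100 = 29.9795%

29.98%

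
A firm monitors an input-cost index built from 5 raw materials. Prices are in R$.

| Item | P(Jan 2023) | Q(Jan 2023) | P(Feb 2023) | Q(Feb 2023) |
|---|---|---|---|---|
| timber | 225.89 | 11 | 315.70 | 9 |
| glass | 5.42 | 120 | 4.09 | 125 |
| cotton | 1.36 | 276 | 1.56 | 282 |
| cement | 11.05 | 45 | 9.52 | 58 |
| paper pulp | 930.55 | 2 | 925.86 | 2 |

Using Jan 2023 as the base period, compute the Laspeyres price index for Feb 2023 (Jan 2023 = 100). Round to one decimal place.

Laspeyres price index uses base-period quantities as weights.
ΣP(Feb 2023)·Q(Jan 2023) = 315.70×11 + 4.09×120 + 1.56×276 + 9.52×45 + 925.86×2 = 3472.7 + 490.8 + 430.56 + 428.4 + 1851.72 = 6674.18
ΣP(Jan 2023)·Q(Jan 2023) = 225.89×11 + 5.42×120 + 1.36×276 + 11.05×45 + 930.55×2 = 2484.79 + 650.4 + 375.36 + 497.25 + 1861.1 = 5868.9
Index = 6674.18 / 5868.9 × 100 = 113.7211

113.7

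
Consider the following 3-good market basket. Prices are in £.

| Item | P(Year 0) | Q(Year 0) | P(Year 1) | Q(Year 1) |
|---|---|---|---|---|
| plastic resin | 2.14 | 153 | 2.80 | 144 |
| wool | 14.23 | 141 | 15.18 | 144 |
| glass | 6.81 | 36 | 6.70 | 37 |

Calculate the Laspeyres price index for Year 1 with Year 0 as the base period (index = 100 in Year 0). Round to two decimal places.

108.96

Laspeyres price index uses base-period quantities as weights.
ΣP(Year 1)·Q(Year 0) = 2.80×153 + 15.18×141 + 6.70×36 = 428.4 + 2140.38 + 241.2 = 2809.98
ΣP(Year 0)·Q(Year 0) = 2.14×153 + 14.23×141 + 6.81×36 = 327.42 + 2006.43 + 245.16 = 2579.01
Index = 2809.98 / 2579.01 × 100 = 108.9558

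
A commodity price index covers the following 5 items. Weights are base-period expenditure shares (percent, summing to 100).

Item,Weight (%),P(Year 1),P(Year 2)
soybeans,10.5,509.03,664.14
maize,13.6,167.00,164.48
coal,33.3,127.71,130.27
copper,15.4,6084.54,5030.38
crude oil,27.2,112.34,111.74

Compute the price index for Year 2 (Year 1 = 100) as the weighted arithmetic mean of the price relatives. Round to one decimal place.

100.8

soybeans: 10.5 × (664.14/509.03) = 10.5 × 1.304717 = 13.6995
maize: 13.6 × (164.48/167.00) = 13.6 × 0.984910 = 13.3948
coal: 33.3 × (130.27/127.71) = 33.3 × 1.020045 = 33.9675
copper: 15.4 × (5030.38/6084.54) = 15.4 × 0.826748 = 12.7319
crude oil: 27.2 × (111.74/112.34) = 27.2 × 0.994659 = 27.0547
Index = Σ wᵢ·(p₁ᵢ/p₀ᵢ) = 13.6995 + 13.3948 + 33.9675 + 12.7319 + 27.0547 = 100.8485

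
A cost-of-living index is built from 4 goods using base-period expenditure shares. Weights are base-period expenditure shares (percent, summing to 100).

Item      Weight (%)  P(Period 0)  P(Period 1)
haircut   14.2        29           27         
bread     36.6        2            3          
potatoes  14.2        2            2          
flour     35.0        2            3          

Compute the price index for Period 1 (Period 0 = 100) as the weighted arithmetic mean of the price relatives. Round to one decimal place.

134.8

haircut: 14.2 × (27/29) = 14.2 × 0.931034 = 13.2207
bread: 36.6 × (3/2) = 36.6 × 1.500000 = 54.9000
potatoes: 14.2 × (2/2) = 14.2 × 1.000000 = 14.2000
flour: 35.0 × (3/2) = 35.0 × 1.500000 = 52.5000
Index = Σ wᵢ·(p₁ᵢ/p₀ᵢ) = 13.2207 + 54.9000 + 14.2000 + 52.5000 = 134.8207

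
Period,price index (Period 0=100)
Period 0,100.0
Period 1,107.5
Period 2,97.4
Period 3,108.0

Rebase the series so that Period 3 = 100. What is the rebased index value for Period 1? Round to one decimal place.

99.5

Rebased(Period 1) = 107.5 / 108.0 × 100 = 99.5370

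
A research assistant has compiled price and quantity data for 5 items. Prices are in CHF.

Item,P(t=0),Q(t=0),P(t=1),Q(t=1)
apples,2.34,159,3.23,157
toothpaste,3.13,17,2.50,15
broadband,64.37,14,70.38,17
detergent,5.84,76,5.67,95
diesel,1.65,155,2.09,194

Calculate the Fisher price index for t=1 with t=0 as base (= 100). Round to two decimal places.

113.00

Laspeyres component (base-period weights):
ΣP(t=1)Q(t=0) = 3.23×159 + 2.50×17 + 70.38×14 + 5.67×76 + 2.09×155 = 513.57 + 42.5 + 985.32 + 430.92 + 323.95 = 2296.26
ΣP(t=0)Q(t=0) = 2.34×159 + 3.13×17 + 64.37×14 + 5.84×76 + 1.65×155 = 372.06 + 53.21 + 901.18 + 443.84 + 255.75 = 2026.04
L = 2296.26 / 2026.04 × 100 = 113.3373
Paasche component (current-period weights):
ΣP(t=1)Q(t=1) = 3.23×157 + 2.50×15 + 70.38×17 + 5.67×95 + 2.09×194 = 507.11 + 37.5 + 1196.46 + 538.65 + 405.46 = 2685.18
ΣP(t=0)Q(t=1) = 2.34×157 + 3.13×15 + 64.37×17 + 5.84×95 + 1.65×194 = 367.38 + 46.95 + 1094.29 + 554.8 + 320.1 = 2383.52
P = 2685.18 / 2383.52 × 100 = 112.6561
Fisher = √(L × P) = √(113.3373 × 112.6561) = 112.9962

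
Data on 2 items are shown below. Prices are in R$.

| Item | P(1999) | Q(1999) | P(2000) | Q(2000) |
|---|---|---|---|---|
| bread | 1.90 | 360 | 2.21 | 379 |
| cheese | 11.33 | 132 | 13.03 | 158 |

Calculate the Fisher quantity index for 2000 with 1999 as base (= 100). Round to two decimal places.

Laspeyres component (base-period weights):
ΣP(1999)Q(2000) = 1.90×379 + 11.33×158 = 720.1 + 1790.14 = 2510.24
ΣP(1999)Q(1999) = 1.90×360 + 11.33×132 = 684 + 1495.56 = 2179.56
L = 2510.24 / 2179.56 × 100 = 115.1719
Paasche component (current-period weights):
ΣP(2000)Q(2000) = 2.21×379 + 13.03×158 = 837.59 + 2058.74 = 2896.33
ΣP(2000)Q(1999) = 2.21×360 + 13.03×132 = 795.6 + 1719.96 = 2515.56
P = 2896.33 / 2515.56 × 100 = 115.1366
Fisher = √(L × P) = √(115.1719 × 115.1366) = 115.1542

115.15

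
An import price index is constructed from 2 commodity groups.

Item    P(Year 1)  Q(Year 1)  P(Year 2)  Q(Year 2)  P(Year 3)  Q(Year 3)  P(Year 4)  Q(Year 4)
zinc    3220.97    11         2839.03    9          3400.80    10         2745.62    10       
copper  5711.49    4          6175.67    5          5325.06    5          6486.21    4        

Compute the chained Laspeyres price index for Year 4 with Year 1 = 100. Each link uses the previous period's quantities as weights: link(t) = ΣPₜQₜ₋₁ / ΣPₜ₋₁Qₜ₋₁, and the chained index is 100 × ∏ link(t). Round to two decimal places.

Link Year 1→Year 2:
ΣP(Year 2)Q(Year 1) = 2839.03×11 + 6175.67×4 = 31229.33 + 24702.68 = 55932.01
ΣP(Year 1)Q(Year 1) = 3220.97×11 + 5711.49×4 = 35430.67 + 22845.96 = 58276.63
link = 55932.01/58276.63 = 0.959767
Link Year 2→Year 3:
ΣP(Year 3)Q(Year 2) = 3400.80×9 + 5325.06×5 = 30607.2 + 26625.3 = 57232.5
ΣP(Year 2)Q(Year 2) = 2839.03×9 + 6175.67×5 = 25551.27 + 30878.35 = 56429.62
link = 57232.5/56429.62 = 1.014228
Link Year 3→Year 4:
ΣP(Year 4)Q(Year 3) = 2745.62×10 + 6486.21×5 = 27456.2 + 32431.05 = 59887.25
ΣP(Year 3)Q(Year 3) = 3400.80×10 + 5325.06×5 = 34008 + 26625.3 = 60633.3
link = 59887.25/60633.3 = 0.987696
Chained index = 100 × 0.959767 × 1.014228 × 0.987696 = 96.1446

96.14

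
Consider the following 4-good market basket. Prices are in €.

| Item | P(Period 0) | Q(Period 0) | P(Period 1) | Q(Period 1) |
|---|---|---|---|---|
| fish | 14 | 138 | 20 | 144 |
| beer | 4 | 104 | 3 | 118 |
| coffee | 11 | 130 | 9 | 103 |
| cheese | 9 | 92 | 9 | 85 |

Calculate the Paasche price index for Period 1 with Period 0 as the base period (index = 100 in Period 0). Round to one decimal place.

Paasche price index uses current-period quantities as weights.
ΣP(Period 1)·Q(Period 1) = 20×144 + 3×118 + 9×103 + 9×85 = 2880 + 354 + 927 + 765 = 4926
ΣP(Period 0)·Q(Period 1) = 14×144 + 4×118 + 11×103 + 9×85 = 2016 + 472 + 1133 + 765 = 4386
Index = 4926 / 4386 × 100 = 112.3119

112.3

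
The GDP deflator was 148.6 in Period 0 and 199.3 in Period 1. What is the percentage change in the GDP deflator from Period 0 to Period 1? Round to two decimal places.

Change = (199.3 − 148.6) / 148.6 × 100
       = 50.7 / 148.6 × 100 = 34.1184%

34.12%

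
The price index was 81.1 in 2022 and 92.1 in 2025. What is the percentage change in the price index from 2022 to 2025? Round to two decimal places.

Change = (92.1 − 81.1) / 81.1 × 100
       = 11.0 / 81.1 × 100 = 13.5635%

13.56%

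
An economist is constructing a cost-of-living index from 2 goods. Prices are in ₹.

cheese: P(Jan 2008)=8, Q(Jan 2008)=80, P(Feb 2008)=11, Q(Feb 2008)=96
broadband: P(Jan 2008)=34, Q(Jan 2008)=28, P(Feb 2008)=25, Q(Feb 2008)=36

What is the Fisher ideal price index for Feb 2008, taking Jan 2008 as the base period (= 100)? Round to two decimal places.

Laspeyres component (base-period weights):
ΣP(Feb 2008)Q(Jan 2008) = 11×80 + 25×28 = 880 + 700 = 1580
ΣP(Jan 2008)Q(Jan 2008) = 8×80 + 34×28 = 640 + 952 = 1592
L = 1580 / 1592 × 100 = 99.2462
Paasche component (current-period weights):
ΣP(Feb 2008)Q(Feb 2008) = 11×96 + 25×36 = 1056 + 900 = 1956
ΣP(Jan 2008)Q(Feb 2008) = 8×96 + 34×36 = 768 + 1224 = 1992
P = 1956 / 1992 × 100 = 98.1928
Fisher = √(L × P) = √(99.2462 × 98.1928) = 98.7181

98.72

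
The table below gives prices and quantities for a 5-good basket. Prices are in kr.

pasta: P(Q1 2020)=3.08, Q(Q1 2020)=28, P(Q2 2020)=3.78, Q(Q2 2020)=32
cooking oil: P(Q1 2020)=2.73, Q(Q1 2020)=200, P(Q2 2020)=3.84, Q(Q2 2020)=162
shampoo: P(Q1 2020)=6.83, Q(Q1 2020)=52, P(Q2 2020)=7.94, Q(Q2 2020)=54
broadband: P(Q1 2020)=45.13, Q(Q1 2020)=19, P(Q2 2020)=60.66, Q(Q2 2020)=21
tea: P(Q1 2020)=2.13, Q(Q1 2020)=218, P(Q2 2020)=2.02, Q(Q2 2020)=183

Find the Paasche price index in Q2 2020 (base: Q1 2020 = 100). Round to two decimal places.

125.28

Paasche price index uses current-period quantities as weights.
ΣP(Q2 2020)·Q(Q2 2020) = 3.78×32 + 3.84×162 + 7.94×54 + 60.66×21 + 2.02×183 = 120.96 + 622.08 + 428.76 + 1273.86 + 369.66 = 2815.32
ΣP(Q1 2020)·Q(Q2 2020) = 3.08×32 + 2.73×162 + 6.83×54 + 45.13×21 + 2.13×183 = 98.56 + 442.26 + 368.82 + 947.73 + 389.79 = 2247.16
Index = 2815.32 / 2247.16 × 100 = 125.2835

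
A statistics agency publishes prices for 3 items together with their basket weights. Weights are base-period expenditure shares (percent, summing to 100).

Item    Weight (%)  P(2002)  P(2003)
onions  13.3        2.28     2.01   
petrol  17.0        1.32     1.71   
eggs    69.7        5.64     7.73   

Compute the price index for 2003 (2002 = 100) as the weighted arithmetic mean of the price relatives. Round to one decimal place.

129.3

onions: 13.3 × (2.01/2.28) = 13.3 × 0.881579 = 11.7250
petrol: 17.0 × (1.71/1.32) = 17.0 × 1.295455 = 22.0227
eggs: 69.7 × (7.73/5.64) = 69.7 × 1.370567 = 95.5285
Index = Σ wᵢ·(p₁ᵢ/p₀ᵢ) = 11.7250 + 22.0227 + 95.5285 = 129.2763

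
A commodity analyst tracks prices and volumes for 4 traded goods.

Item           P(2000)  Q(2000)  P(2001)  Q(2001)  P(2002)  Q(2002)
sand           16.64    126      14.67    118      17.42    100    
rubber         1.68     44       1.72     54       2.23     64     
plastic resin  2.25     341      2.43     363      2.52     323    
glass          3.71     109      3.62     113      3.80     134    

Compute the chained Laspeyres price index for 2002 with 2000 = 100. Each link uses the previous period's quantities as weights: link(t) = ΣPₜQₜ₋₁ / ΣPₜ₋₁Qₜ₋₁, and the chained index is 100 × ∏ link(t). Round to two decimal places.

106.41

Link 2000→2001:
ΣP(2001)Q(2000) = 14.67×126 + 1.72×44 + 2.43×341 + 3.62×109 = 1848.42 + 75.68 + 828.63 + 394.58 = 3147.31
ΣP(2000)Q(2000) = 16.64×126 + 1.68×44 + 2.25×341 + 3.71×109 = 2096.64 + 73.92 + 767.25 + 404.39 = 3342.2
link = 3147.31/3342.2 = 0.941688
Link 2001→2002:
ΣP(2002)Q(2001) = 17.42×118 + 2.23×54 + 2.52×363 + 3.80×113 = 2055.56 + 120.42 + 914.76 + 429.4 = 3520.14
ΣP(2001)Q(2001) = 14.67×118 + 1.72×54 + 2.43×363 + 3.62×113 = 1731.06 + 92.88 + 882.09 + 409.06 = 3115.09
link = 3520.14/3115.09 = 1.130028
Chained index = 100 × 0.941688 × 1.130028 = 106.4134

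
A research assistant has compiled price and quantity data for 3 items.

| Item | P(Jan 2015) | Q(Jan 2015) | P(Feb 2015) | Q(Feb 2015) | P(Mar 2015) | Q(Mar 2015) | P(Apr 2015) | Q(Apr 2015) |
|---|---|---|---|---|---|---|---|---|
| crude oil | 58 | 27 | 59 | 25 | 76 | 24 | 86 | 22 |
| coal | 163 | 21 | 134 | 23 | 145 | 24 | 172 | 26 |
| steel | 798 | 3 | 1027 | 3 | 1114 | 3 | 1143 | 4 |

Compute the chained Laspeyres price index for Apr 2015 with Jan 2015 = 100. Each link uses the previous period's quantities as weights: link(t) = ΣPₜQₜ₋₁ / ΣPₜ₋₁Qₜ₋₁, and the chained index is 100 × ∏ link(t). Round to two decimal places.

Link Jan 2015→Feb 2015:
ΣP(Feb 2015)Q(Jan 2015) = 59×27 + 134×21 + 1027×3 = 1593 + 2814 + 3081 = 7488
ΣP(Jan 2015)Q(Jan 2015) = 58×27 + 163×21 + 798×3 = 1566 + 3423 + 2394 = 7383
link = 7488/7383 = 1.014222
Link Feb 2015→Mar 2015:
ΣP(Mar 2015)Q(Feb 2015) = 76×25 + 145×23 + 1114×3 = 1900 + 3335 + 3342 = 8577
ΣP(Feb 2015)Q(Feb 2015) = 59×25 + 134×23 + 1027×3 = 1475 + 3082 + 3081 = 7638
link = 8577/7638 = 1.122938
Link Mar 2015→Apr 2015:
ΣP(Apr 2015)Q(Mar 2015) = 86×24 + 172×24 + 1143×3 = 2064 + 4128 + 3429 = 9621
ΣP(Mar 2015)Q(Mar 2015) = 76×24 + 145×24 + 1114×3 = 1824 + 3480 + 3342 = 8646
link = 9621/8646 = 1.112769
Chained index = 100 × 1.014222 × 1.122938 × 1.112769 = 126.7342

126.73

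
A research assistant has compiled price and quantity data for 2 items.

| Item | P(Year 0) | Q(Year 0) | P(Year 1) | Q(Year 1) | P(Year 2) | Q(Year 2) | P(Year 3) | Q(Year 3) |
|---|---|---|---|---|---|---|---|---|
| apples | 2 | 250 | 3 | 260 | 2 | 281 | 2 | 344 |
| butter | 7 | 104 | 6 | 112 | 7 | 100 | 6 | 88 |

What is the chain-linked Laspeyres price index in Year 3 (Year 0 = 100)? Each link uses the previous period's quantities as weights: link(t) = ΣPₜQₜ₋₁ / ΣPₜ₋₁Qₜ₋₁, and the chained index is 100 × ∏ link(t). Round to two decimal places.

92.52

Link Year 0→Year 1:
ΣP(Year 1)Q(Year 0) = 3×250 + 6×104 = 750 + 624 = 1374
ΣP(Year 0)Q(Year 0) = 2×250 + 7×104 = 500 + 728 = 1228
link = 1374/1228 = 1.118893
Link Year 1→Year 2:
ΣP(Year 2)Q(Year 1) = 2×260 + 7×112 = 520 + 784 = 1304
ΣP(Year 1)Q(Year 1) = 3×260 + 6×112 = 780 + 672 = 1452
link = 1304/1452 = 0.898072
Link Year 2→Year 3:
ΣP(Year 3)Q(Year 2) = 2×281 + 6×100 = 562 + 600 = 1162
ΣP(Year 2)Q(Year 2) = 2×281 + 7×100 = 562 + 700 = 1262
link = 1162/1262 = 0.920761
Chained index = 100 × 1.118893 × 0.898072 × 0.920761 = 92.5222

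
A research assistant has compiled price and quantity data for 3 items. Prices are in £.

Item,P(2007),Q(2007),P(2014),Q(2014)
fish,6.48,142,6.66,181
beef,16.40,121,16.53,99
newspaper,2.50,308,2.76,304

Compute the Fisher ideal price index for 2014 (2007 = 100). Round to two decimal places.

103.40

Laspeyres component (base-period weights):
ΣP(2014)Q(2007) = 6.66×142 + 16.53×121 + 2.76×308 = 945.72 + 2000.13 + 850.08 = 3795.93
ΣP(2007)Q(2007) = 6.48×142 + 16.40×121 + 2.50×308 = 920.16 + 1984.4 + 770 = 3674.56
L = 3795.93 / 3674.56 × 100 = 103.3030
Paasche component (current-period weights):
ΣP(2014)Q(2014) = 6.66×181 + 16.53×99 + 2.76×304 = 1205.46 + 1636.47 + 839.04 = 3680.97
ΣP(2007)Q(2014) = 6.48×181 + 16.40×99 + 2.50×304 = 1172.88 + 1623.6 + 760 = 3556.48
P = 3680.97 / 3556.48 × 100 = 103.5004
Fisher = √(L × P) = √(103.3030 × 103.5004) = 103.4016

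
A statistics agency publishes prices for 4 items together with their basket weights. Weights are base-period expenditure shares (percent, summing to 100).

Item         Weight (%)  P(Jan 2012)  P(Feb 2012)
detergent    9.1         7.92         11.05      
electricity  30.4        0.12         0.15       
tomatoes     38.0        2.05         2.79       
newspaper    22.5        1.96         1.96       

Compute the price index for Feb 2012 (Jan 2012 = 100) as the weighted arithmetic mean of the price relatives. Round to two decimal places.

detergent: 9.1 × (11.05/7.92) = 9.1 × 1.395202 = 12.6963
electricity: 30.4 × (0.15/0.12) = 30.4 × 1.250000 = 38.0000
tomatoes: 38.0 × (2.79/2.05) = 38.0 × 1.360976 = 51.7171
newspaper: 22.5 × (1.96/1.96) = 22.5 × 1.000000 = 22.5000
Index = Σ wᵢ·(p₁ᵢ/p₀ᵢ) = 12.6963 + 38.0000 + 51.7171 + 22.5000 = 124.9134

124.91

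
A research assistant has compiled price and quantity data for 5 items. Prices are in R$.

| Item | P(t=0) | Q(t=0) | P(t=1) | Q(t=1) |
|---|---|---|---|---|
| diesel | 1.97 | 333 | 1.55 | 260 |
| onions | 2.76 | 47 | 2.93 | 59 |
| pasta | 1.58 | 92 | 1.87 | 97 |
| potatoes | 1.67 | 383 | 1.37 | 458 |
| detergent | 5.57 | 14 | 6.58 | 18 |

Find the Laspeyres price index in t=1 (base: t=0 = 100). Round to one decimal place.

87.5

Laspeyres price index uses base-period quantities as weights.
ΣP(t=1)·Q(t=0) = 1.55×333 + 2.93×47 + 1.87×92 + 1.37×383 + 6.58×14 = 516.15 + 137.71 + 172.04 + 524.71 + 92.12 = 1442.73
ΣP(t=0)·Q(t=0) = 1.97×333 + 2.76×47 + 1.58×92 + 1.67×383 + 5.57×14 = 656.01 + 129.72 + 145.36 + 639.61 + 77.98 = 1648.68
Index = 1442.73 / 1648.68 × 100 = 87.5082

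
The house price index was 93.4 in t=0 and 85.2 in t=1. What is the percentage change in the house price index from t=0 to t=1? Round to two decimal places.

Change = (85.2 − 93.4) / 93.4 × 100
       = -8.2 / 93.4 × 100 = -8.7794%

-8.78%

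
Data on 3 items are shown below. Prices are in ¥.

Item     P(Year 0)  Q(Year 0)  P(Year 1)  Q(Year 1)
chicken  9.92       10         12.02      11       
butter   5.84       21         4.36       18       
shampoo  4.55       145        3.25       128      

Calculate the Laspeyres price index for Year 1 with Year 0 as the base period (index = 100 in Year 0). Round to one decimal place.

77.5

Laspeyres price index uses base-period quantities as weights.
ΣP(Year 1)·Q(Year 0) = 12.02×10 + 4.36×21 + 3.25×145 = 120.2 + 91.56 + 471.25 = 683.01
ΣP(Year 0)·Q(Year 0) = 9.92×10 + 5.84×21 + 4.55×145 = 99.2 + 122.64 + 659.75 = 881.59
Index = 683.01 / 881.59 × 100 = 77.4748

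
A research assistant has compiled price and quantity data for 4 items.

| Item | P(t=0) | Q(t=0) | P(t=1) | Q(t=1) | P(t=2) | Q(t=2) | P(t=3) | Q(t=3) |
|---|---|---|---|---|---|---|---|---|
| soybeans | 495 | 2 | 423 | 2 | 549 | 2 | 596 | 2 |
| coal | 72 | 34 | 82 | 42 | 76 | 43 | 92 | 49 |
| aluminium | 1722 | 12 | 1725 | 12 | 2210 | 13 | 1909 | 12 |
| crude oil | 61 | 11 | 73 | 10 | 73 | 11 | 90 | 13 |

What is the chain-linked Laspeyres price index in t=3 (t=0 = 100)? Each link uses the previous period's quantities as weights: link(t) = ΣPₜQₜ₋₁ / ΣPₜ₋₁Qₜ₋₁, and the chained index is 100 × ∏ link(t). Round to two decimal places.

Link t=0→t=1:
ΣP(t=1)Q(t=0) = 423×2 + 82×34 + 1725×12 + 73×11 = 846 + 2788 + 20700 + 803 = 25137
ΣP(t=0)Q(t=0) = 495×2 + 72×34 + 1722×12 + 61×11 = 990 + 2448 + 20664 + 671 = 24773
link = 25137/24773 = 1.014693
Link t=1→t=2:
ΣP(t=2)Q(t=1) = 549×2 + 76×42 + 2210×12 + 73×10 = 1098 + 3192 + 26520 + 730 = 31540
ΣP(t=1)Q(t=1) = 423×2 + 82×42 + 1725×12 + 73×10 = 846 + 3444 + 20700 + 730 = 25720
link = 31540/25720 = 1.226283
Link t=2→t=3:
ΣP(t=3)Q(t=2) = 596×2 + 92×43 + 1909×13 + 90×11 = 1192 + 3956 + 24817 + 990 = 30955
ΣP(t=2)Q(t=2) = 549×2 + 76×43 + 2210×13 + 73×11 = 1098 + 3268 + 28730 + 803 = 33899
link = 30955/33899 = 0.913154
Chained index = 100 × 1.014693 × 1.226283 × 0.913154 = 113.6238

113.62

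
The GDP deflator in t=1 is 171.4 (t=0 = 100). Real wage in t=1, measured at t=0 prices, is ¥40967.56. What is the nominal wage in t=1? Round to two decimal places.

Nominal = Real × (Index/100) = 40967.56 × (171.4/100)
        = 40967.56 × 1.714 = 70218.3978

70218.40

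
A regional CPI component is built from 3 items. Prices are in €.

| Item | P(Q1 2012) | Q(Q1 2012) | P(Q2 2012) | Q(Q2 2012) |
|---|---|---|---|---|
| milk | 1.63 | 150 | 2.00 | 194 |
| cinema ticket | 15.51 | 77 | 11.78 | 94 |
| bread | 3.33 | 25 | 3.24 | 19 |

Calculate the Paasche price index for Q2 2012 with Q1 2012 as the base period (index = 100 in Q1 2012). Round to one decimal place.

Paasche price index uses current-period quantities as weights.
ΣP(Q2 2012)·Q(Q2 2012) = 2.00×194 + 11.78×94 + 3.24×19 = 388 + 1107.32 + 61.56 = 1556.88
ΣP(Q1 2012)·Q(Q2 2012) = 1.63×194 + 15.51×94 + 3.33×19 = 316.22 + 1457.94 + 63.27 = 1837.43
Index = 1556.88 / 1837.43 × 100 = 84.7314

84.7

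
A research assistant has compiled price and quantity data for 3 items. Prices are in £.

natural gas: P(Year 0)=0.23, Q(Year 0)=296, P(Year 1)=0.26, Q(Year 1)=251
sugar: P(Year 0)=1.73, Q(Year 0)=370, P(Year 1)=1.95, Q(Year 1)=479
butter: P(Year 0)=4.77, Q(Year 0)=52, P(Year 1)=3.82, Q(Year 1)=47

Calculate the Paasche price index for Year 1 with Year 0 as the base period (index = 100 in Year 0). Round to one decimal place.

106.1

Paasche price index uses current-period quantities as weights.
ΣP(Year 1)·Q(Year 1) = 0.26×251 + 1.95×479 + 3.82×47 = 65.26 + 934.05 + 179.54 = 1178.85
ΣP(Year 0)·Q(Year 1) = 0.23×251 + 1.73×479 + 4.77×47 = 57.73 + 828.67 + 224.19 = 1110.59
Index = 1178.85 / 1110.59 × 100 = 106.1463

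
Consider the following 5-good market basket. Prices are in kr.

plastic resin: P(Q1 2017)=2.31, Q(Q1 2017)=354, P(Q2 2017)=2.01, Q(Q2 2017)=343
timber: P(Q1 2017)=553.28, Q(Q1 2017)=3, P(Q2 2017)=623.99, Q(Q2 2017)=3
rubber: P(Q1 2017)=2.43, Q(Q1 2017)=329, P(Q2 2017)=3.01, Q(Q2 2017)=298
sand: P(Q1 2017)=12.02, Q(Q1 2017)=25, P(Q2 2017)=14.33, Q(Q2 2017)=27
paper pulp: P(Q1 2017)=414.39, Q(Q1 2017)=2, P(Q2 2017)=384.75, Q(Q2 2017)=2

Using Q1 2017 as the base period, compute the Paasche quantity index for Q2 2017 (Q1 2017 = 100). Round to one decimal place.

Paasche quantity index uses current-period prices as weights.
ΣP(Q2 2017)·Q(Q2 2017) = 2.01×343 + 623.99×3 + 3.01×298 + 14.33×27 + 384.75×2 = 689.43 + 1871.97 + 896.98 + 386.91 + 769.5 = 4614.79
ΣP(Q2 2017)·Q(Q1 2017) = 2.01×354 + 623.99×3 + 3.01×329 + 14.33×25 + 384.75×2 = 711.54 + 1871.97 + 990.29 + 358.25 + 769.5 = 4701.55
Index = 4614.79 / 4701.55 × 100 = 98.1547

98.2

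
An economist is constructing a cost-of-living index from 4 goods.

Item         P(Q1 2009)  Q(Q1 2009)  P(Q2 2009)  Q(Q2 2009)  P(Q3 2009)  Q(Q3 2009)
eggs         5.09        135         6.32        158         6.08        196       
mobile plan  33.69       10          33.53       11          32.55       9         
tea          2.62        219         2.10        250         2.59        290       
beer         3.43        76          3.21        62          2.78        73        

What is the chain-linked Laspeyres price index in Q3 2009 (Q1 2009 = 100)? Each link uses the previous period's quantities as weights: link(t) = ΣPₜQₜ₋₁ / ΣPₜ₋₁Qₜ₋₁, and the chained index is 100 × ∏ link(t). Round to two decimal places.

104.12

Link Q1 2009→Q2 2009:
ΣP(Q2 2009)Q(Q1 2009) = 6.32×135 + 33.53×10 + 2.10×219 + 3.21×76 = 853.2 + 335.3 + 459.9 + 243.96 = 1892.36
ΣP(Q1 2009)Q(Q1 2009) = 5.09×135 + 33.69×10 + 2.62×219 + 3.43×76 = 687.15 + 336.9 + 573.78 + 260.68 = 1858.51
link = 1892.36/1858.51 = 1.018214
Link Q2 2009→Q3 2009:
ΣP(Q3 2009)Q(Q2 2009) = 6.08×158 + 32.55×11 + 2.59×250 + 2.78×62 = 960.64 + 358.05 + 647.5 + 172.36 = 2138.55
ΣP(Q2 2009)Q(Q2 2009) = 6.32×158 + 33.53×11 + 2.10×250 + 3.21×62 = 998.56 + 368.83 + 525 + 199.02 = 2091.41
link = 2138.55/2091.41 = 1.022540
Chained index = 100 × 1.018214 × 1.022540 = 104.1164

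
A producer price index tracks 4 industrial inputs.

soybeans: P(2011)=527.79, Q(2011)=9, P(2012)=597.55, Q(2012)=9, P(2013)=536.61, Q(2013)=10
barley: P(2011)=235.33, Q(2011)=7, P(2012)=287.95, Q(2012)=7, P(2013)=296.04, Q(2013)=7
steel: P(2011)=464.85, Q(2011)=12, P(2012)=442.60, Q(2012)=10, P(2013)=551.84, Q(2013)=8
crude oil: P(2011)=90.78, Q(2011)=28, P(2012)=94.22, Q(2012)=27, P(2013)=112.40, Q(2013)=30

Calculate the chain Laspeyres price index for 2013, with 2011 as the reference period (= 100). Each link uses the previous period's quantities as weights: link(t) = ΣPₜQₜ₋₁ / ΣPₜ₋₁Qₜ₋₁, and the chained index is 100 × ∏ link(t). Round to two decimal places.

Link 2011→2012:
ΣP(2012)Q(2011) = 597.55×9 + 287.95×7 + 442.60×12 + 94.22×28 = 5377.95 + 2015.65 + 5311.2 + 2638.16 = 15342.96
ΣP(2011)Q(2011) = 527.79×9 + 235.33×7 + 464.85×12 + 90.78×28 = 4750.11 + 1647.31 + 5578.2 + 2541.84 = 14517.46
link = 15342.96/14517.46 = 1.056863
Link 2012→2013:
ΣP(2013)Q(2012) = 536.61×9 + 296.04×7 + 551.84×10 + 112.40×27 = 4829.49 + 2072.28 + 5518.4 + 3034.8 = 15454.97
ΣP(2012)Q(2012) = 597.55×9 + 287.95×7 + 442.60×10 + 94.22×27 = 5377.95 + 2015.65 + 4426 + 2543.94 = 14363.54
link = 15454.97/14363.54 = 1.075986
Chained index = 100 × 1.056863 × 1.075986 = 113.7169

113.72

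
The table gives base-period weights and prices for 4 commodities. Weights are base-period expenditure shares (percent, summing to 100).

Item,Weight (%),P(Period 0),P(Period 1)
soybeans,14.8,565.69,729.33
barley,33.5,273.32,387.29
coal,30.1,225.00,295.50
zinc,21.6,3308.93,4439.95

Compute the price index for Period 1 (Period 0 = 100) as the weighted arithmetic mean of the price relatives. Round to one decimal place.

135.1

soybeans: 14.8 × (729.33/565.69) = 14.8 × 1.289275 = 19.0813
barley: 33.5 × (387.29/273.32) = 33.5 × 1.416984 = 47.4690
coal: 30.1 × (295.50/225.00) = 30.1 × 1.313333 = 39.5313
zinc: 21.6 × (4439.95/3308.93) = 21.6 × 1.341808 = 28.9831
Index = Σ wᵢ·(p₁ᵢ/p₀ᵢ) = 19.0813 + 47.4690 + 39.5313 + 28.9831 = 135.0646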